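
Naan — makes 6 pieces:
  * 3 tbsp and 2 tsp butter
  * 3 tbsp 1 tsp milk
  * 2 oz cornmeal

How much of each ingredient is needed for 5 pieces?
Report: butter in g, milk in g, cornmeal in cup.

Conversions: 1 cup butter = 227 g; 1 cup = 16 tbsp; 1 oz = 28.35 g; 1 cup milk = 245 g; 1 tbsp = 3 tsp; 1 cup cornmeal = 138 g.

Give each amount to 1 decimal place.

Scaling factor: 5/6.
butter: (3 tbsp + 2 tsp = 11/3 tbsp) × 5/6 ÷ 16 tbsp/cup × 227 g/cup ≈ 43.4 g
milk: (3 tbsp + 1 tsp = 10/3 tbsp) × 5/6 ÷ 16 tbsp/cup × 245 g/cup ≈ 42.5 g
cornmeal: 2 oz × 5/6 × 28.35 g/oz ÷ 138 g/cup ≈ 0.3 cup

butter: 43.4 g; milk: 42.5 g; cornmeal: 0.3 cup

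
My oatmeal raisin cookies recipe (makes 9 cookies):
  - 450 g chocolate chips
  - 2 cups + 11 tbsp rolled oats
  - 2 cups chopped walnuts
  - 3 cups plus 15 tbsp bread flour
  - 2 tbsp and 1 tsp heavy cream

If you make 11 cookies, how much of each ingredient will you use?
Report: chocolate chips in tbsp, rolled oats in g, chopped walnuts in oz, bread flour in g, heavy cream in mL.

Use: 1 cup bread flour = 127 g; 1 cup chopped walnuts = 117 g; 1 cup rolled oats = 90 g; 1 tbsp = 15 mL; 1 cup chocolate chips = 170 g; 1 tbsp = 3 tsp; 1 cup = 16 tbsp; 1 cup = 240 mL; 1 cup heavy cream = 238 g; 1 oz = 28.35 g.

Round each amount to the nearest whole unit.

chocolate chips: 52 tbsp; rolled oats: 296 g; chopped walnuts: 10 oz; bread flour: 611 g; heavy cream: 43 mL

Scaling factor: 11/9.
chocolate chips: 450 g × 11/9 ÷ 170 g/cup × 16 tbsp/cup ≈ 52 tbsp
rolled oats: (2 cup + 11 tbsp = 2.6875 cup) × 11/9 × 90 g/cup ≈ 296 g
chopped walnuts: 2 cup × 11/9 × 117 g/cup ÷ 28.35 g/oz ≈ 10 oz
bread flour: (3 cup + 15 tbsp = 3.9375 cup) × 11/9 × 127 g/cup ≈ 611 g
heavy cream: (2 tbsp + 1 tsp = 7/3 tbsp) × 11/9 × 15 mL/tbsp ≈ 43 mL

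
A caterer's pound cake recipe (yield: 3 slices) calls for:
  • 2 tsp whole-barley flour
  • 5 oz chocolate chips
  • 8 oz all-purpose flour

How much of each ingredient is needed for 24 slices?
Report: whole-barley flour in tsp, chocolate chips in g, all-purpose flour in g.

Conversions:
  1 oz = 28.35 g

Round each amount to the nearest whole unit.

whole-barley flour: 16 tsp; chocolate chips: 1134 g; all-purpose flour: 1814 g

Scaling factor: 24/3 = 8.
whole-barley flour: 2 tsp × 8 = 16 tsp
chocolate chips: 5 oz × 8 × 28.35 g/oz = 1134 g
all-purpose flour: 8 oz × 8 × 28.35 g/oz ≈ 1814 g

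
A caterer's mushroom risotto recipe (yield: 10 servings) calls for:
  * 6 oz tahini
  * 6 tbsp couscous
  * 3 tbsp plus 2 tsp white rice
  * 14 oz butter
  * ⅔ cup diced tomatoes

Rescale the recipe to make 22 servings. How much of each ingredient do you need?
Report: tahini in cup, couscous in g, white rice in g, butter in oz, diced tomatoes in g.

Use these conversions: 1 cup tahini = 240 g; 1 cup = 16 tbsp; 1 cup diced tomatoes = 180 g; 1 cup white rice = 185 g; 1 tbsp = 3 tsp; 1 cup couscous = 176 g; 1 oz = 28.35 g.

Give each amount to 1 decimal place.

Scaling factor: 22/10 = 11/5 = 2.2.
tahini: 6 oz × 11/5 × 28.35 g/oz ÷ 240 g/cup ≈ 1.6 cup
couscous: 6 tbsp × 11/5 ÷ 16 tbsp/cup × 176 g/cup = 145.2 g
white rice: (3 tbsp + 2 tsp = 11/3 tbsp) × 11/5 ÷ 16 tbsp/cup × 185 g/cup ≈ 93.3 g
butter: 14 oz × 11/5 = 30.8 oz
diced tomatoes: 2/3 cup × 11/5 × 180 g/cup = 264.0 g

tahini: 1.6 cup; couscous: 145.2 g; white rice: 93.3 g; butter: 30.8 oz; diced tomatoes: 264.0 g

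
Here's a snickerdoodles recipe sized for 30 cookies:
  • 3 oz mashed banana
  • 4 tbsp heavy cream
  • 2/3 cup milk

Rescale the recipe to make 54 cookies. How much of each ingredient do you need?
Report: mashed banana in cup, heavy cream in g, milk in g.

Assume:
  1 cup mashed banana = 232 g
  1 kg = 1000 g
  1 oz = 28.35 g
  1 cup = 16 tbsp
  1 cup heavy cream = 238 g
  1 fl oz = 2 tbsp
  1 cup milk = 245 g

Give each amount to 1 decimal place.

mashed banana: 0.7 cup; heavy cream: 107.1 g; milk: 294.0 g

Scaling factor: 54/30 = 9/5 = 1.8.
mashed banana: 3 oz × 9/5 × 28.35 g/oz ÷ 232 g/cup ≈ 0.7 cup
heavy cream: 4 tbsp × 9/5 ÷ 16 tbsp/cup × 238 g/cup = 107.1 g
milk: 2/3 cup × 9/5 × 245 g/cup = 294.0 g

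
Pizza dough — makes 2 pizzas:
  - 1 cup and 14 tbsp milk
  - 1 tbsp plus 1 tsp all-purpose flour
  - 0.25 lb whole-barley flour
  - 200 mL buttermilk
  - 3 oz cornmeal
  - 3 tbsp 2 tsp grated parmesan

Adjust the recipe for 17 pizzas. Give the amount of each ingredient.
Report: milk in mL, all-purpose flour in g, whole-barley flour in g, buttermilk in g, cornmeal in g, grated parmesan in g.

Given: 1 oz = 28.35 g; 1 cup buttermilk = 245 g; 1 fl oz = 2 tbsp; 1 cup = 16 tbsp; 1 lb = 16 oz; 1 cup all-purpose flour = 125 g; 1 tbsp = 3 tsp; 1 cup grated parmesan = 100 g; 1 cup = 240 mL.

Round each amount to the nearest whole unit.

milk: 3825 mL; all-purpose flour: 89 g; whole-barley flour: 964 g; buttermilk: 1735 g; cornmeal: 723 g; grated parmesan: 195 g

Scaling factor: 17/2 = 8.5.
milk: (1 cup + 14 tbsp = 1.875 cup) × 17/2 × 240 mL/cup = 3825 mL
all-purpose flour: (1 tbsp + 1 tsp = 4/3 tbsp) × 17/2 ÷ 16 tbsp/cup × 125 g/cup ≈ 89 g
whole-barley flour: 0.25 lb × 17/2 × 16 oz/lb × 28.35 g/oz ≈ 964 g
buttermilk: 200 mL × 17/2 ÷ 240 mL/cup × 245 g/cup ≈ 1735 g
cornmeal: 3 oz × 17/2 × 28.35 g/oz ≈ 723 g
grated parmesan: (3 tbsp + 2 tsp = 11/3 tbsp) × 17/2 ÷ 16 tbsp/cup × 100 g/cup ≈ 195 g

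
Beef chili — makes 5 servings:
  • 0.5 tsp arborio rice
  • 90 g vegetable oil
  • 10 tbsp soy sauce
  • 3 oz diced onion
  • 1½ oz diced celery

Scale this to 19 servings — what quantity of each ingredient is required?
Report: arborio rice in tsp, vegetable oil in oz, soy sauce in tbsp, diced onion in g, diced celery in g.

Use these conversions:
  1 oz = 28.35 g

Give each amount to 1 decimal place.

arborio rice: 1.9 tsp; vegetable oil: 12.1 oz; soy sauce: 38.0 tbsp; diced onion: 323.2 g; diced celery: 161.6 g

Scaling factor: 19/5 = 3.8.
arborio rice: 0.5 tsp × 19/5 = 1.9 tsp
vegetable oil: 90 g × 19/5 ÷ 28.35 g/oz ≈ 12.1 oz
soy sauce: 10 tbsp × 19/5 = 38.0 tbsp
diced onion: 3 oz × 19/5 × 28.35 g/oz ≈ 323.2 g
diced celery: 1.5 oz × 19/5 × 28.35 g/oz ≈ 161.6 g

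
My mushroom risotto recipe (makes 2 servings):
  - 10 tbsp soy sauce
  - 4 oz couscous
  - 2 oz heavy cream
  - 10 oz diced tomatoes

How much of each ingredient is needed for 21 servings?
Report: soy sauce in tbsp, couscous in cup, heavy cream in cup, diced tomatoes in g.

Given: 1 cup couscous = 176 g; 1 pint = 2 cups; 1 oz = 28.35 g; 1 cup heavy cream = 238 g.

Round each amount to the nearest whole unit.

Scaling factor: 21/2 = 10.5.
soy sauce: 10 tbsp × 21/2 = 105 tbsp
couscous: 4 oz × 21/2 × 28.35 g/oz ÷ 176 g/cup ≈ 7 cup
heavy cream: 2 oz × 21/2 × 28.35 g/oz ÷ 238 g/cup ≈ 3 cup
diced tomatoes: 10 oz × 21/2 × 28.35 g/oz ≈ 2977 g

soy sauce: 105 tbsp; couscous: 7 cup; heavy cream: 3 cup; diced tomatoes: 2977 g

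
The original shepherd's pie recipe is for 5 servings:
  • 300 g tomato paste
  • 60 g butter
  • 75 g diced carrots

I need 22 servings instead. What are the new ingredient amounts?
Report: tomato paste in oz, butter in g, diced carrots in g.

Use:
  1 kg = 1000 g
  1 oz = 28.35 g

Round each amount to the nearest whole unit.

tomato paste: 47 oz; butter: 264 g; diced carrots: 330 g

Scaling factor: 22/5 = 4.4.
tomato paste: 300 g × 22/5 ÷ 28.35 g/oz ≈ 47 oz
butter: 60 g × 22/5 = 264 g
diced carrots: 75 g × 22/5 = 330 g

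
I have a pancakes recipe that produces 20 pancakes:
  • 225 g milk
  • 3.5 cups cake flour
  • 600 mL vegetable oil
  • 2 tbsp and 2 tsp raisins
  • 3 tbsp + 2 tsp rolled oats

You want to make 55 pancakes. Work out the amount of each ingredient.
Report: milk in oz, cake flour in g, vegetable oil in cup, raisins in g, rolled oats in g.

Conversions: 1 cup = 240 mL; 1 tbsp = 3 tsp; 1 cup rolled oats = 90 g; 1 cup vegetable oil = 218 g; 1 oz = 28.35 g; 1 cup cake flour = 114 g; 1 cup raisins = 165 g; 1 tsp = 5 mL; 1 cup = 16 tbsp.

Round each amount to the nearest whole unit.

milk: 22 oz; cake flour: 1097 g; vegetable oil: 7 cup; raisins: 76 g; rolled oats: 57 g

Scaling factor: 55/20 = 11/4 = 2.75.
milk: 225 g × 11/4 ÷ 28.35 g/oz ≈ 22 oz
cake flour: 3.5 cup × 11/4 × 114 g/cup ≈ 1097 g
vegetable oil: 600 mL × 11/4 ÷ 240 mL/cup ≈ 7 cup
raisins: (2 tbsp + 2 tsp = 8/3 tbsp) × 11/4 ÷ 16 tbsp/cup × 165 g/cup ≈ 76 g
rolled oats: (3 tbsp + 2 tsp = 11/3 tbsp) × 11/4 ÷ 16 tbsp/cup × 90 g/cup ≈ 57 g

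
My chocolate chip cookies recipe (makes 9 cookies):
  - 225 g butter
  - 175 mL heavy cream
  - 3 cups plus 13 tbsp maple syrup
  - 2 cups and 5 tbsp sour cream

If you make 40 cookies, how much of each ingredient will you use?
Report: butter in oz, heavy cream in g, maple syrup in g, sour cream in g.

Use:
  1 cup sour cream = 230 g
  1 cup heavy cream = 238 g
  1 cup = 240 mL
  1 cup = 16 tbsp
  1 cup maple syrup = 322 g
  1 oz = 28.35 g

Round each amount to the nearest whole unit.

butter: 35 oz; heavy cream: 771 g; maple syrup: 5456 g; sour cream: 2364 g

Scaling factor: 40/9.
butter: 225 g × 40/9 ÷ 28.35 g/oz ≈ 35 oz
heavy cream: 175 mL × 40/9 ÷ 240 mL/cup × 238 g/cup ≈ 771 g
maple syrup: (3 cup + 13 tbsp = 3.8125 cup) × 40/9 × 322 g/cup ≈ 5456 g
sour cream: (2 cup + 5 tbsp = 2.3125 cup) × 40/9 × 230 g/cup ≈ 2364 g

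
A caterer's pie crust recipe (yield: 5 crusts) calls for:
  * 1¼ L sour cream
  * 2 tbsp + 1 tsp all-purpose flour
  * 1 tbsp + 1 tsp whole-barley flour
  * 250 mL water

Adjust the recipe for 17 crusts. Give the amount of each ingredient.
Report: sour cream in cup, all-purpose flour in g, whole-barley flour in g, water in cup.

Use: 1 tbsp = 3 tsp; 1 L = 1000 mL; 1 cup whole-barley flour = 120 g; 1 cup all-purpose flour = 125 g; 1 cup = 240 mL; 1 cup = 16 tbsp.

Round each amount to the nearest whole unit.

sour cream: 18 cup; all-purpose flour: 62 g; whole-barley flour: 34 g; water: 4 cup

Scaling factor: 17/5 = 3.4.
sour cream: 1.25 L × 17/5 × 1000 mL/L ÷ 240 mL/cup ≈ 18 cup
all-purpose flour: (2 tbsp + 1 tsp = 7/3 tbsp) × 17/5 ÷ 16 tbsp/cup × 125 g/cup ≈ 62 g
whole-barley flour: (1 tbsp + 1 tsp = 4/3 tbsp) × 17/5 ÷ 16 tbsp/cup × 120 g/cup = 34 g
water: 250 mL × 17/5 ÷ 240 mL/cup ≈ 4 cup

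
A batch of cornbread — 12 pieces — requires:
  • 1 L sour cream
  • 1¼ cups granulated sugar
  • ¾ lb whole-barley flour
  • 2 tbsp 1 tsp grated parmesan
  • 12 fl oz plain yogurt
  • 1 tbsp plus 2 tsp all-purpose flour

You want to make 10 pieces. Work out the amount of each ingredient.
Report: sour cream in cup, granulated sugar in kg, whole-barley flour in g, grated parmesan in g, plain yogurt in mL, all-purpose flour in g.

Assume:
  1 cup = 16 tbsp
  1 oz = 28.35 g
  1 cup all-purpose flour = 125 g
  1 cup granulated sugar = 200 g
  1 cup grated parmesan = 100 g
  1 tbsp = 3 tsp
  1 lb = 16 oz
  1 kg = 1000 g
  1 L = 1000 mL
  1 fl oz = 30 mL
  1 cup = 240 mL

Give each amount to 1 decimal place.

sour cream: 3.5 cup; granulated sugar: 0.2 kg; whole-barley flour: 283.5 g; grated parmesan: 12.2 g; plain yogurt: 300.0 mL; all-purpose flour: 10.9 g

Scaling factor: 10/12 = 5/6.
sour cream: 1 L × 5/6 × 1000 mL/L ÷ 240 mL/cup ≈ 3.5 cup
granulated sugar: 1.25 cup × 5/6 × 200 g/cup ÷ 1000 g/kg ≈ 0.2 kg
whole-barley flour: 0.75 lb × 5/6 × 16 oz/lb × 28.35 g/oz = 283.5 g
grated parmesan: (2 tbsp + 1 tsp = 7/3 tbsp) × 5/6 ÷ 16 tbsp/cup × 100 g/cup ≈ 12.2 g
plain yogurt: 12 fl oz × 5/6 × 30 mL/fl oz = 300.0 mL
all-purpose flour: (1 tbsp + 2 tsp = 5/3 tbsp) × 5/6 ÷ 16 tbsp/cup × 125 g/cup ≈ 10.9 g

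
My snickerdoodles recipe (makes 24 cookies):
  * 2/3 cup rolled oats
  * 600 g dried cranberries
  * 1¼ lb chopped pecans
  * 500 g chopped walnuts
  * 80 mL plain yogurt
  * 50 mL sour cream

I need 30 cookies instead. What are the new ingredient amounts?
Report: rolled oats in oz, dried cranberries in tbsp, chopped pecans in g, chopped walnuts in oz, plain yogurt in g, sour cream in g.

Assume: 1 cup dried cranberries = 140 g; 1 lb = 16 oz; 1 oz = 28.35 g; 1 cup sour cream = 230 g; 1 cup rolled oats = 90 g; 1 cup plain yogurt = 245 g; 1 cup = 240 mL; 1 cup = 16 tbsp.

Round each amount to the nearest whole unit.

Scaling factor: 30/24 = 5/4 = 1.25.
rolled oats: 2/3 cup × 5/4 × 90 g/cup ÷ 28.35 g/oz ≈ 3 oz
dried cranberries: 600 g × 5/4 ÷ 140 g/cup × 16 tbsp/cup ≈ 86 tbsp
chopped pecans: 1.25 lb × 5/4 × 16 oz/lb × 28.35 g/oz ≈ 709 g
chopped walnuts: 500 g × 5/4 ÷ 28.35 g/oz ≈ 22 oz
plain yogurt: 80 mL × 5/4 ÷ 240 mL/cup × 245 g/cup ≈ 102 g
sour cream: 50 mL × 5/4 ÷ 240 mL/cup × 230 g/cup ≈ 60 g

rolled oats: 3 oz; dried cranberries: 86 tbsp; chopped pecans: 709 g; chopped walnuts: 22 oz; plain yogurt: 102 g; sour cream: 60 g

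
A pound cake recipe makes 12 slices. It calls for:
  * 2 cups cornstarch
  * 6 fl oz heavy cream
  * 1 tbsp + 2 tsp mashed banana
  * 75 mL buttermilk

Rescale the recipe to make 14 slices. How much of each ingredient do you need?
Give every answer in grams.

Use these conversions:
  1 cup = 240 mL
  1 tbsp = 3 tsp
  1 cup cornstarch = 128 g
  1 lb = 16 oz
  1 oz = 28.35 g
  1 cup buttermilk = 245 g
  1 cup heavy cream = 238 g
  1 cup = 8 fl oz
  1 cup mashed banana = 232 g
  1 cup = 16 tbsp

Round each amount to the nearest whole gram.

Scaling factor: 14/12 = 7/6.
cornstarch: 2 cup × 7/6 × 128 g/cup ≈ 299 g
heavy cream: 6 fl oz × 7/6 ÷ 8 fl oz/cup × 238 g/cup ≈ 208 g
mashed banana: (1 tbsp + 2 tsp = 5/3 tbsp) × 7/6 ÷ 16 tbsp/cup × 232 g/cup ≈ 28 g
buttermilk: 75 mL × 7/6 ÷ 240 mL/cup × 245 g/cup ≈ 89 g

cornstarch: 299 g; heavy cream: 208 g; mashed banana: 28 g; buttermilk: 89 g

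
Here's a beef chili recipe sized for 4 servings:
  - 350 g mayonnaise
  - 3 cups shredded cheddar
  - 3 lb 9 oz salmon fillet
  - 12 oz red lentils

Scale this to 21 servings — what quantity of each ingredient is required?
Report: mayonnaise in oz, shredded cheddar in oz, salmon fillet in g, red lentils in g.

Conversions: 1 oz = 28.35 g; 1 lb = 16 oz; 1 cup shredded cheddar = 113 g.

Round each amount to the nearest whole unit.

Scaling factor: 21/4 = 5.25.
mayonnaise: 350 g × 21/4 ÷ 28.35 g/oz ≈ 65 oz
shredded cheddar: 3 cup × 21/4 × 113 g/cup ÷ 28.35 g/oz ≈ 63 oz
salmon fillet: (3 lb + 9 oz = 3.5625 lb) × 21/4 × 16 oz/lb × 28.35 g/oz ≈ 8484 g
red lentils: 12 oz × 21/4 × 28.35 g/oz ≈ 1786 g

mayonnaise: 65 oz; shredded cheddar: 63 oz; salmon fillet: 8484 g; red lentils: 1786 g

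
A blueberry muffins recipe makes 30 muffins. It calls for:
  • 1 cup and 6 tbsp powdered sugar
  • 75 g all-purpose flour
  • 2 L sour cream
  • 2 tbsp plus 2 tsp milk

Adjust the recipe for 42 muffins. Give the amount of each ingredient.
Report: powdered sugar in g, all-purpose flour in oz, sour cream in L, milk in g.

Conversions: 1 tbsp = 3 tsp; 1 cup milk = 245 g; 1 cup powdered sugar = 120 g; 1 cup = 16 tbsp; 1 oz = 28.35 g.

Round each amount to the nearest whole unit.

powdered sugar: 231 g; all-purpose flour: 4 oz; sour cream: 3 L; milk: 57 g

Scaling factor: 42/30 = 7/5 = 1.4.
powdered sugar: (1 cup + 6 tbsp = 1.375 cup) × 7/5 × 120 g/cup = 231 g
all-purpose flour: 75 g × 7/5 ÷ 28.35 g/oz ≈ 4 oz
sour cream: 2 L × 7/5 ≈ 3 L
milk: (2 tbsp + 2 tsp = 8/3 tbsp) × 7/5 ÷ 16 tbsp/cup × 245 g/cup ≈ 57 g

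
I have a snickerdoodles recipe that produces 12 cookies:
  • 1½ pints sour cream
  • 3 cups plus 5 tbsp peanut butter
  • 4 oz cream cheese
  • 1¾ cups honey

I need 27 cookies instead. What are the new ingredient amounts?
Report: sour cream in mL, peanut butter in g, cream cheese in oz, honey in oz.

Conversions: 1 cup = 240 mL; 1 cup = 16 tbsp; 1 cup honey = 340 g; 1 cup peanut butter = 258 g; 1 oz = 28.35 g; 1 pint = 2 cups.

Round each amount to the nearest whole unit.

sour cream: 1620 mL; peanut butter: 1923 g; cream cheese: 9 oz; honey: 47 oz

Scaling factor: 27/12 = 9/4 = 2.25.
sour cream: 1.5 pint × 9/4 × 2 cup/pint × 240 mL/cup = 1620 mL
peanut butter: (3 cup + 5 tbsp = 3.3125 cup) × 9/4 × 258 g/cup ≈ 1923 g
cream cheese: 4 oz × 9/4 = 9 oz
honey: 1.75 cup × 9/4 × 340 g/cup ÷ 28.35 g/oz ≈ 47 oz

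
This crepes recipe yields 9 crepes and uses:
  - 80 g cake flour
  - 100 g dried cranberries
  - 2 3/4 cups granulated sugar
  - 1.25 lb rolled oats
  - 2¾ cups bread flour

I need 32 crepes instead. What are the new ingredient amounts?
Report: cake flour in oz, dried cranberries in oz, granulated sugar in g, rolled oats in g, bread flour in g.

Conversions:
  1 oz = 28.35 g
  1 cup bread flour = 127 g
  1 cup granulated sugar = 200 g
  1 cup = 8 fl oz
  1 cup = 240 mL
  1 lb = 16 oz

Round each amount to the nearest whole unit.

cake flour: 10 oz; dried cranberries: 13 oz; granulated sugar: 1956 g; rolled oats: 2016 g; bread flour: 1242 g

Scaling factor: 32/9.
cake flour: 80 g × 32/9 ÷ 28.35 g/oz ≈ 10 oz
dried cranberries: 100 g × 32/9 ÷ 28.35 g/oz ≈ 13 oz
granulated sugar: 2.75 cup × 32/9 × 200 g/cup ≈ 1956 g
rolled oats: 1.25 lb × 32/9 × 16 oz/lb × 28.35 g/oz = 2016 g
bread flour: 2.75 cup × 32/9 × 127 g/cup ≈ 1242 g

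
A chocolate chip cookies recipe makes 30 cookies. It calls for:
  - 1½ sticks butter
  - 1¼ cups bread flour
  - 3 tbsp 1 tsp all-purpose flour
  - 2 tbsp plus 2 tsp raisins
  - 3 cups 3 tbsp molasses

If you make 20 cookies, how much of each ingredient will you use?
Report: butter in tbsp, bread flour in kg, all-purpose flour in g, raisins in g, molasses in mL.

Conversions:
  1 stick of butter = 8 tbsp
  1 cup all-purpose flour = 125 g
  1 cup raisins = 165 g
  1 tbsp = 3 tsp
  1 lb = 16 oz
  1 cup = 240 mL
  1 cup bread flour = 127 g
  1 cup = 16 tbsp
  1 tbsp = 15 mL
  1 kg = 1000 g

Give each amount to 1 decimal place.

Scaling factor: 20/30 = 2/3.
butter: 1.5 stick × 2/3 × 8 tbsp/stick = 8.0 tbsp
bread flour: 1.25 cup × 2/3 × 127 g/cup ÷ 1000 g/kg ≈ 0.1 kg
all-purpose flour: (3 tbsp + 1 tsp = 10/3 tbsp) × 2/3 ÷ 16 tbsp/cup × 125 g/cup ≈ 17.4 g
raisins: (2 tbsp + 2 tsp = 8/3 tbsp) × 2/3 ÷ 16 tbsp/cup × 165 g/cup ≈ 18.3 g
molasses: (3 cup + 3 tbsp = 3.1875 cup) × 2/3 × 240 mL/cup = 510.0 mL

butter: 8.0 tbsp; bread flour: 0.1 kg; all-purpose flour: 17.4 g; raisins: 18.3 g; molasses: 510.0 mL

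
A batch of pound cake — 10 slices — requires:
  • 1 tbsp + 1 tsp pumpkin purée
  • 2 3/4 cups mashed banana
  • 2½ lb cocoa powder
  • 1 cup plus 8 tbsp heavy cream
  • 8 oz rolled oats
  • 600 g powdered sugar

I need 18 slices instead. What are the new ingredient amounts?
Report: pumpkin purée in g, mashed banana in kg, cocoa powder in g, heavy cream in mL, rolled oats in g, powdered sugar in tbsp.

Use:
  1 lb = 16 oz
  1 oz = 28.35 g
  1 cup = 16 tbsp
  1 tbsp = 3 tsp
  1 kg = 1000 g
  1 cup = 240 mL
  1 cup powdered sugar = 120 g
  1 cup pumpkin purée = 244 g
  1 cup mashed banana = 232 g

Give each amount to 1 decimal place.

Scaling factor: 18/10 = 9/5 = 1.8.
pumpkin purée: (1 tbsp + 1 tsp = 4/3 tbsp) × 9/5 ÷ 16 tbsp/cup × 244 g/cup = 36.6 g
mashed banana: 2.75 cup × 9/5 × 232 g/cup ÷ 1000 g/kg ≈ 1.1 kg
cocoa powder: 2.5 lb × 9/5 × 16 oz/lb × 28.35 g/oz = 2041.2 g
heavy cream: (1 cup + 8 tbsp = 1.5 cup) × 9/5 × 240 mL/cup = 648.0 mL
rolled oats: 8 oz × 9/5 × 28.35 g/oz ≈ 408.2 g
powdered sugar: 600 g × 9/5 ÷ 120 g/cup × 16 tbsp/cup = 144.0 tbsp

pumpkin purée: 36.6 g; mashed banana: 1.1 kg; cocoa powder: 2041.2 g; heavy cream: 648.0 mL; rolled oats: 408.2 g; powdered sugar: 144.0 tbsp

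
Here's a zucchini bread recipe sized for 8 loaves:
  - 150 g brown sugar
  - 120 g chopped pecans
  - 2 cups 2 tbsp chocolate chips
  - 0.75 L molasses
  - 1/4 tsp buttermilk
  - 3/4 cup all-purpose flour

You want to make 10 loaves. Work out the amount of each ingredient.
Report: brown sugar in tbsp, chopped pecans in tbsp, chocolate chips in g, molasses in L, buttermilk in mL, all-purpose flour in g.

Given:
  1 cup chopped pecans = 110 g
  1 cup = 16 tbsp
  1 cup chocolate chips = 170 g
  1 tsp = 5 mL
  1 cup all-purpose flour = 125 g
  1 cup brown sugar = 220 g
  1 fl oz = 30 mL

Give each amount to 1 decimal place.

brown sugar: 13.6 tbsp; chopped pecans: 21.8 tbsp; chocolate chips: 451.6 g; molasses: 0.9 L; buttermilk: 1.6 mL; all-purpose flour: 117.2 g

Scaling factor: 10/8 = 5/4 = 1.25.
brown sugar: 150 g × 5/4 ÷ 220 g/cup × 16 tbsp/cup ≈ 13.6 tbsp
chopped pecans: 120 g × 5/4 ÷ 110 g/cup × 16 tbsp/cup ≈ 21.8 tbsp
chocolate chips: (2 cup + 2 tbsp = 2.125 cup) × 5/4 × 170 g/cup ≈ 451.6 g
molasses: 0.75 L × 5/4 ≈ 0.9 L
buttermilk: 0.25 tsp × 5/4 × 5 mL/tsp ≈ 1.6 mL
all-purpose flour: 0.75 cup × 5/4 × 125 g/cup ≈ 117.2 g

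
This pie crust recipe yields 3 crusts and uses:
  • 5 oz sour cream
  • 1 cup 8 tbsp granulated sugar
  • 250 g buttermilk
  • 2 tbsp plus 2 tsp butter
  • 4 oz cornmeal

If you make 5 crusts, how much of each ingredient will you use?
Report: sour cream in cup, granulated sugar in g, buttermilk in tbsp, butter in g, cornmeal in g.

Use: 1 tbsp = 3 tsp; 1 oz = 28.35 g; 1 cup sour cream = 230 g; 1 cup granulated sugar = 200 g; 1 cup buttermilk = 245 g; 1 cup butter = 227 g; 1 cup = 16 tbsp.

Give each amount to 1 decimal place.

sour cream: 1.0 cup; granulated sugar: 500.0 g; buttermilk: 27.2 tbsp; butter: 63.1 g; cornmeal: 189.0 g

Scaling factor: 5/3.
sour cream: 5 oz × 5/3 × 28.35 g/oz ÷ 230 g/cup ≈ 1.0 cup
granulated sugar: (1 cup + 8 tbsp = 1.5 cup) × 5/3 × 200 g/cup = 500.0 g
buttermilk: 250 g × 5/3 ÷ 245 g/cup × 16 tbsp/cup ≈ 27.2 tbsp
butter: (2 tbsp + 2 tsp = 8/3 tbsp) × 5/3 ÷ 16 tbsp/cup × 227 g/cup ≈ 63.1 g
cornmeal: 4 oz × 5/3 × 28.35 g/oz = 189.0 g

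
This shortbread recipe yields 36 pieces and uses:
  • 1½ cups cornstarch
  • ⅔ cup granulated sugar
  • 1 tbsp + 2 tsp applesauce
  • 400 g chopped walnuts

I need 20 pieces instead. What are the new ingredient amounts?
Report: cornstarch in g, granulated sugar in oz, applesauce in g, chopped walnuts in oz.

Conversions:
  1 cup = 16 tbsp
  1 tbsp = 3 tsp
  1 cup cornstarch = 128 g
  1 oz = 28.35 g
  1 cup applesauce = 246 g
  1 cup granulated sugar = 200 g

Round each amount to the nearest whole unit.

cornstarch: 107 g; granulated sugar: 3 oz; applesauce: 14 g; chopped walnuts: 8 oz

Scaling factor: 20/36 = 5/9.
cornstarch: 1.5 cup × 5/9 × 128 g/cup ≈ 107 g
granulated sugar: 2/3 cup × 5/9 × 200 g/cup ÷ 28.35 g/oz ≈ 3 oz
applesauce: (1 tbsp + 2 tsp = 5/3 tbsp) × 5/9 ÷ 16 tbsp/cup × 246 g/cup ≈ 14 g
chopped walnuts: 400 g × 5/9 ÷ 28.35 g/oz ≈ 8 oz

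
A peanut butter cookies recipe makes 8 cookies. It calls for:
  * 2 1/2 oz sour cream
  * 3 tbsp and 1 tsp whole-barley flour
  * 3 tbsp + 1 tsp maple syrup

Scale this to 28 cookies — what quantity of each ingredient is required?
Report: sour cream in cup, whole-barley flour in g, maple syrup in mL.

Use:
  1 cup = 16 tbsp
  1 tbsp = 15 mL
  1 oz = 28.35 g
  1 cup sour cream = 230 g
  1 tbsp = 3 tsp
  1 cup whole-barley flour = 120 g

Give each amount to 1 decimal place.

sour cream: 1.1 cup; whole-barley flour: 87.5 g; maple syrup: 175.0 mL

Scaling factor: 28/8 = 7/2 = 3.5.
sour cream: 2.5 oz × 7/2 × 28.35 g/oz ÷ 230 g/cup ≈ 1.1 cup
whole-barley flour: (3 tbsp + 1 tsp = 10/3 tbsp) × 7/2 ÷ 16 tbsp/cup × 120 g/cup = 87.5 g
maple syrup: (3 tbsp + 1 tsp = 10/3 tbsp) × 7/2 × 15 mL/tbsp = 175.0 mL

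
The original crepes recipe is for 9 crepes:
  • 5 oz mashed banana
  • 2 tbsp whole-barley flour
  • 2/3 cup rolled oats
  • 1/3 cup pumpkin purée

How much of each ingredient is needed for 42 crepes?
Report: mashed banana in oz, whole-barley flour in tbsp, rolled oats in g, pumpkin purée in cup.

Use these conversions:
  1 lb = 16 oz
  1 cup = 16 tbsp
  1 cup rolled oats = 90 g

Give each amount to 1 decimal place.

Scaling factor: 42/9 = 14/3.
mashed banana: 5 oz × 14/3 ≈ 23.3 oz
whole-barley flour: 2 tbsp × 14/3 ≈ 9.3 tbsp
rolled oats: 2/3 cup × 14/3 × 90 g/cup = 280.0 g
pumpkin purée: 1/3 cup × 14/3 ≈ 1.6 cup

mashed banana: 23.3 oz; whole-barley flour: 9.3 tbsp; rolled oats: 280.0 g; pumpkin purée: 1.6 cup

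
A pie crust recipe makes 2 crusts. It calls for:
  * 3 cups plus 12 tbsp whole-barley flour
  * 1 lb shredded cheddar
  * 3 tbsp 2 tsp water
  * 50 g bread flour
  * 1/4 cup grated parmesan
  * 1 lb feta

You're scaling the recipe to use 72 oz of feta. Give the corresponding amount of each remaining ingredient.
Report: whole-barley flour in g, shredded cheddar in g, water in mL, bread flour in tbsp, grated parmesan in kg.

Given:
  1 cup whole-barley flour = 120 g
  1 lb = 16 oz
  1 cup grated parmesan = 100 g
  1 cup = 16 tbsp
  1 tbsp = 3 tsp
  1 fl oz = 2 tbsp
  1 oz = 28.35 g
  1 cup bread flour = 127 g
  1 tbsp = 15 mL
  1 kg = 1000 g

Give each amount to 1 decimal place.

whole-barley flour: 2025.0 g; shredded cheddar: 2041.2 g; water: 247.5 mL; bread flour: 28.3 tbsp; grated parmesan: 0.1 kg

The original recipe has 16 oz of feta, so the scaling factor is 72 ÷ 16 = 9/2 = 4.5.
whole-barley flour: (3 cup + 12 tbsp = 3.75 cup) × 9/2 × 120 g/cup = 2025.0 g
shredded cheddar: 1 lb × 9/2 × 16 oz/lb × 28.35 g/oz = 2041.2 g
water: (3 tbsp + 2 tsp = 11/3 tbsp) × 9/2 × 15 mL/tbsp = 247.5 mL
bread flour: 50 g × 9/2 ÷ 127 g/cup × 16 tbsp/cup ≈ 28.3 tbsp
grated parmesan: 0.25 cup × 9/2 × 100 g/cup ÷ 1000 g/kg ≈ 0.1 kg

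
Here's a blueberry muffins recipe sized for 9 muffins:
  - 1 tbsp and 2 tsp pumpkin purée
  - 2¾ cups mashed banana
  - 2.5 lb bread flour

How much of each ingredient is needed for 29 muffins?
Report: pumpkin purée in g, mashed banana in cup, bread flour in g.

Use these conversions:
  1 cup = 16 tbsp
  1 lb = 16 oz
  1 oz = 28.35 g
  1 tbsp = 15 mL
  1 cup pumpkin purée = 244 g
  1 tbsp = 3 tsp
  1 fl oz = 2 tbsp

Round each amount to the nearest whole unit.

Scaling factor: 29/9.
pumpkin purée: (1 tbsp + 2 tsp = 5/3 tbsp) × 29/9 ÷ 16 tbsp/cup × 244 g/cup ≈ 82 g
mashed banana: 2.75 cup × 29/9 ≈ 9 cup
bread flour: 2.5 lb × 29/9 × 16 oz/lb × 28.35 g/oz = 3654 g

pumpkin purée: 82 g; mashed banana: 9 cup; bread flour: 3654 g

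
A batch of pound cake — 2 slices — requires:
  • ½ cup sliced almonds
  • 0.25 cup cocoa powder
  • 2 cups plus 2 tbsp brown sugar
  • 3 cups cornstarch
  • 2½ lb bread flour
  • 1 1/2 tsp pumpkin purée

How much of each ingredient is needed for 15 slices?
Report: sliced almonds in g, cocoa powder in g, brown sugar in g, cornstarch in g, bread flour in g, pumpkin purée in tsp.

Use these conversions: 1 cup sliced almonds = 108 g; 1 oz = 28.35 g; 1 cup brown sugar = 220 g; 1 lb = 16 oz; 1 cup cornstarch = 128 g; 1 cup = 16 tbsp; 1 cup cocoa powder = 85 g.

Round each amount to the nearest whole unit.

sliced almonds: 405 g; cocoa powder: 159 g; brown sugar: 3506 g; cornstarch: 2880 g; bread flour: 8505 g; pumpkin purée: 11 tsp

Scaling factor: 15/2 = 7.5.
sliced almonds: 0.5 cup × 15/2 × 108 g/cup = 405 g
cocoa powder: 0.25 cup × 15/2 × 85 g/cup ≈ 159 g
brown sugar: (2 cup + 2 tbsp = 2.125 cup) × 15/2 × 220 g/cup ≈ 3506 g
cornstarch: 3 cup × 15/2 × 128 g/cup = 2880 g
bread flour: 2.5 lb × 15/2 × 16 oz/lb × 28.35 g/oz = 8505 g
pumpkin purée: 1.5 tsp × 15/2 ≈ 11 tsp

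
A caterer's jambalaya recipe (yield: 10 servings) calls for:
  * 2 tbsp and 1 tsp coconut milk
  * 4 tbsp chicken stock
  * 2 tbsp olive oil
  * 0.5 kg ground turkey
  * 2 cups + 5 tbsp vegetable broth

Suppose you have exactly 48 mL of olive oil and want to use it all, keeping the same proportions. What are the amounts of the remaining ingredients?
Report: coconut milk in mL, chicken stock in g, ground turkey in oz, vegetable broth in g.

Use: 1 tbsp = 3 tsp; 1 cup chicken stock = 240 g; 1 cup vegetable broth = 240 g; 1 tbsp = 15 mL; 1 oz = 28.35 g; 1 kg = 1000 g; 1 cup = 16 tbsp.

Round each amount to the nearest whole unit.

coconut milk: 56 mL; chicken stock: 96 g; ground turkey: 28 oz; vegetable broth: 888 g

The original recipe has 30 mL of olive oil, so the scaling factor is 48 ÷ 30 = 8/5 = 1.6.
coconut milk: (2 tbsp + 1 tsp = 7/3 tbsp) × 8/5 × 15 mL/tbsp = 56 mL
chicken stock: 4 tbsp × 8/5 ÷ 16 tbsp/cup × 240 g/cup = 96 g
ground turkey: 0.5 kg × 8/5 × 1000 g/kg ÷ 28.35 g/oz ≈ 28 oz
vegetable broth: (2 cup + 5 tbsp = 2.3125 cup) × 8/5 × 240 g/cup = 888 g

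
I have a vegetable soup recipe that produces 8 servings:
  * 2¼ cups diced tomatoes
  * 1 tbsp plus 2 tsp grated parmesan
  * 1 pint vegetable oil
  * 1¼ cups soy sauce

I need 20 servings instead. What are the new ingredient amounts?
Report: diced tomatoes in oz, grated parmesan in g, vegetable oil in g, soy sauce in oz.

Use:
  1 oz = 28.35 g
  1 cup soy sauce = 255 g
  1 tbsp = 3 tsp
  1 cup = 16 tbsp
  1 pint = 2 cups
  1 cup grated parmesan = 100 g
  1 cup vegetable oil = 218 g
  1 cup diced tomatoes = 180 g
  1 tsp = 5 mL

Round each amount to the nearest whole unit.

Scaling factor: 20/8 = 5/2 = 2.5.
diced tomatoes: 2.25 cup × 5/2 × 180 g/cup ÷ 28.35 g/oz ≈ 36 oz
grated parmesan: (1 tbsp + 2 tsp = 5/3 tbsp) × 5/2 ÷ 16 tbsp/cup × 100 g/cup ≈ 26 g
vegetable oil: 1 pint × 5/2 × 2 cup/pint × 218 g/cup = 1090 g
soy sauce: 1.25 cup × 5/2 × 255 g/cup ÷ 28.35 g/oz ≈ 28 oz

diced tomatoes: 36 oz; grated parmesan: 26 g; vegetable oil: 1090 g; soy sauce: 28 oz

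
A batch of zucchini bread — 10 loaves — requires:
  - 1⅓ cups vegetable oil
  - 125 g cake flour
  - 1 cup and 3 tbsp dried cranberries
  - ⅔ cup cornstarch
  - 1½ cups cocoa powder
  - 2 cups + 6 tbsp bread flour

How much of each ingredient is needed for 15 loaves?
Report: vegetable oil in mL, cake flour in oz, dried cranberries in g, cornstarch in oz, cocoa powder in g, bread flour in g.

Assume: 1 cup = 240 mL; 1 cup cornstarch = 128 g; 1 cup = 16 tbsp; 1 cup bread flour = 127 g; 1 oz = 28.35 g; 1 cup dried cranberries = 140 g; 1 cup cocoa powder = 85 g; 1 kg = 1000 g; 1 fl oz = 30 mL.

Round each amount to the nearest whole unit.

vegetable oil: 480 mL; cake flour: 7 oz; dried cranberries: 249 g; cornstarch: 5 oz; cocoa powder: 191 g; bread flour: 452 g

Scaling factor: 15/10 = 3/2 = 1.5.
vegetable oil: 4/3 cup × 3/2 × 240 mL/cup = 480 mL
cake flour: 125 g × 3/2 ÷ 28.35 g/oz ≈ 7 oz
dried cranberries: (1 cup + 3 tbsp = 1.1875 cup) × 3/2 × 140 g/cup ≈ 249 g
cornstarch: 2/3 cup × 3/2 × 128 g/cup ÷ 28.35 g/oz ≈ 5 oz
cocoa powder: 1.5 cup × 3/2 × 85 g/cup ≈ 191 g
bread flour: (2 cup + 6 tbsp = 2.375 cup) × 3/2 × 127 g/cup ≈ 452 g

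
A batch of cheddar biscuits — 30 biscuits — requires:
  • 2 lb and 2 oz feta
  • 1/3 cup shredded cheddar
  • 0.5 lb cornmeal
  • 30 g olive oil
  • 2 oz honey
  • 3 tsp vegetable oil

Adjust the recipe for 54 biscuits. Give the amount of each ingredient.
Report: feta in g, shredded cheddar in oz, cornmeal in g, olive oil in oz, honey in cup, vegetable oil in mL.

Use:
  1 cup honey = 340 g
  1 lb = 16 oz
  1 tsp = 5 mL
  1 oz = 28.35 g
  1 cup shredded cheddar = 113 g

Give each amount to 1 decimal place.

feta: 1735.0 g; shredded cheddar: 2.4 oz; cornmeal: 408.2 g; olive oil: 1.9 oz; honey: 0.3 cup; vegetable oil: 27.0 mL

Scaling factor: 54/30 = 9/5 = 1.8.
feta: (2 lb + 2 oz = 2.125 lb) × 9/5 × 16 oz/lb × 28.35 g/oz ≈ 1735.0 g
shredded cheddar: 1/3 cup × 9/5 × 113 g/cup ÷ 28.35 g/oz ≈ 2.4 oz
cornmeal: 0.5 lb × 9/5 × 16 oz/lb × 28.35 g/oz ≈ 408.2 g
olive oil: 30 g × 9/5 ÷ 28.35 g/oz ≈ 1.9 oz
honey: 2 oz × 9/5 × 28.35 g/oz ÷ 340 g/cup ≈ 0.3 cup
vegetable oil: 3 tsp × 9/5 × 5 mL/tsp = 27.0 mL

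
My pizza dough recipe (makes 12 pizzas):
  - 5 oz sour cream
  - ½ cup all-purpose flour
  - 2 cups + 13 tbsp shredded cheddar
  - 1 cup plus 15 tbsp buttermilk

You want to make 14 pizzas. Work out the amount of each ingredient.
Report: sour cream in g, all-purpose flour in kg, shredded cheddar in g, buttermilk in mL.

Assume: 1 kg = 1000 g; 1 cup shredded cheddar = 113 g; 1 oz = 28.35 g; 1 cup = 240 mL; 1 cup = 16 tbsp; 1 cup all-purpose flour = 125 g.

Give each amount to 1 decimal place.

Scaling factor: 14/12 = 7/6.
sour cream: 5 oz × 7/6 × 28.35 g/oz ≈ 165.4 g
all-purpose flour: 0.5 cup × 7/6 × 125 g/cup ÷ 1000 g/kg ≈ 0.1 kg
shredded cheddar: (2 cup + 13 tbsp = 2.8125 cup) × 7/6 × 113 g/cup ≈ 370.8 g
buttermilk: (1 cup + 15 tbsp = 1.9375 cup) × 7/6 × 240 mL/cup = 542.5 mL

sour cream: 165.4 g; all-purpose flour: 0.1 kg; shredded cheddar: 370.8 g; buttermilk: 542.5 mL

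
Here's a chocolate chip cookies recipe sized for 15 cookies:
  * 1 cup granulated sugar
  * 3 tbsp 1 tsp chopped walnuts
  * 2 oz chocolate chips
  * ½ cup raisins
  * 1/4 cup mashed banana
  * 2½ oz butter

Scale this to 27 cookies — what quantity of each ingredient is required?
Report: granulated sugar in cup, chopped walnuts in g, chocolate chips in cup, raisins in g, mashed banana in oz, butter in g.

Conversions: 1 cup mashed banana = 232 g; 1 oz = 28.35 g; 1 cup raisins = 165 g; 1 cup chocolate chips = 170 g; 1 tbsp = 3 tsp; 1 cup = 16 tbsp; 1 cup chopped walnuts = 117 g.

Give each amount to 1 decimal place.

Scaling factor: 27/15 = 9/5 = 1.8.
granulated sugar: 1 cup × 9/5 = 1.8 cup
chopped walnuts: (3 tbsp + 1 tsp = 10/3 tbsp) × 9/5 ÷ 16 tbsp/cup × 117 g/cup ≈ 43.9 g
chocolate chips: 2 oz × 9/5 × 28.35 g/oz ÷ 170 g/cup ≈ 0.6 cup
raisins: 0.5 cup × 9/5 × 165 g/cup = 148.5 g
mashed banana: 0.25 cup × 9/5 × 232 g/cup ÷ 28.35 g/oz ≈ 3.7 oz
butter: 2.5 oz × 9/5 × 28.35 g/oz ≈ 127.6 g

granulated sugar: 1.8 cup; chopped walnuts: 43.9 g; chocolate chips: 0.6 cup; raisins: 148.5 g; mashed banana: 3.7 oz; butter: 127.6 g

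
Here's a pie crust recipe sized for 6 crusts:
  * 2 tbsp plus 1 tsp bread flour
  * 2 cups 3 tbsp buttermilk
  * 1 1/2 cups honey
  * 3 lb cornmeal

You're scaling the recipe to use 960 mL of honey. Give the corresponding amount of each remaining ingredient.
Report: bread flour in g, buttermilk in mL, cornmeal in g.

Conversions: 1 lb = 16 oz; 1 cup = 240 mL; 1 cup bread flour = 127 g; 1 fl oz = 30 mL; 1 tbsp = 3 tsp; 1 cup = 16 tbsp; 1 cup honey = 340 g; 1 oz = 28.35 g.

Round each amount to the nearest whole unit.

The original recipe has 360 mL of honey, so the scaling factor is 960 ÷ 360 = 8/3.
bread flour: (2 tbsp + 1 tsp = 7/3 tbsp) × 8/3 ÷ 16 tbsp/cup × 127 g/cup ≈ 49 g
buttermilk: (2 cup + 3 tbsp = 2.1875 cup) × 8/3 × 240 mL/cup = 1400 mL
cornmeal: 3 lb × 8/3 × 16 oz/lb × 28.35 g/oz ≈ 3629 g

bread flour: 49 g; buttermilk: 1400 mL; cornmeal: 3629 g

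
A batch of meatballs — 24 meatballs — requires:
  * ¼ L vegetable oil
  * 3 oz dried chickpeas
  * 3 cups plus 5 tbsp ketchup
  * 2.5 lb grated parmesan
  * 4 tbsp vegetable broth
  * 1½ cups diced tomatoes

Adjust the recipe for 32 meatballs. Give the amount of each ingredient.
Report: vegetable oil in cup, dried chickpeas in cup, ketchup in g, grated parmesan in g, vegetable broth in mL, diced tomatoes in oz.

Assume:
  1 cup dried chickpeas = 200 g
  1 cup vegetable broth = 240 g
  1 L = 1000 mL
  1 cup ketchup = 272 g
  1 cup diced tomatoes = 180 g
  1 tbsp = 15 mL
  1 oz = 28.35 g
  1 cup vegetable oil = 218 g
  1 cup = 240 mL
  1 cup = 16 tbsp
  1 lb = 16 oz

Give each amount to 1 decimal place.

vegetable oil: 1.4 cup; dried chickpeas: 0.6 cup; ketchup: 1201.3 g; grated parmesan: 1512.0 g; vegetable broth: 80.0 mL; diced tomatoes: 12.7 oz

Scaling factor: 32/24 = 4/3.
vegetable oil: 0.25 L × 4/3 × 1000 mL/L ÷ 240 mL/cup ≈ 1.4 cup
dried chickpeas: 3 oz × 4/3 × 28.35 g/oz ÷ 200 g/cup ≈ 0.6 cup
ketchup: (3 cup + 5 tbsp = 3.3125 cup) × 4/3 × 272 g/cup ≈ 1201.3 g
grated parmesan: 2.5 lb × 4/3 × 16 oz/lb × 28.35 g/oz = 1512.0 g
vegetable broth: 4 tbsp × 4/3 × 15 mL/tbsp = 80.0 mL
diced tomatoes: 1.5 cup × 4/3 × 180 g/cup ÷ 28.35 g/oz ≈ 12.7 oz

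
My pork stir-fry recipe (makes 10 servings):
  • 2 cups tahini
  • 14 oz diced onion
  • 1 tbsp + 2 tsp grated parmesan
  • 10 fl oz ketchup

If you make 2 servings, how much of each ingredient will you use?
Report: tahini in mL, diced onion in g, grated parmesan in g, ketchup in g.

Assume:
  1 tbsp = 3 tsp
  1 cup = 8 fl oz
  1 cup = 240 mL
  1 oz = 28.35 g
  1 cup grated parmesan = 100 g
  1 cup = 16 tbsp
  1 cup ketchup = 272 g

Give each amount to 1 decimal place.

Scaling factor: 2/10 = 1/5 = 0.2.
tahini: 2 cup × 1/5 × 240 mL/cup = 96.0 mL
diced onion: 14 oz × 1/5 × 28.35 g/oz ≈ 79.4 g
grated parmesan: (1 tbsp + 2 tsp = 5/3 tbsp) × 1/5 ÷ 16 tbsp/cup × 100 g/cup ≈ 2.1 g
ketchup: 10 fl oz × 1/5 ÷ 8 fl oz/cup × 272 g/cup = 68.0 g

tahini: 96.0 mL; diced onion: 79.4 g; grated parmesan: 2.1 g; ketchup: 68.0 g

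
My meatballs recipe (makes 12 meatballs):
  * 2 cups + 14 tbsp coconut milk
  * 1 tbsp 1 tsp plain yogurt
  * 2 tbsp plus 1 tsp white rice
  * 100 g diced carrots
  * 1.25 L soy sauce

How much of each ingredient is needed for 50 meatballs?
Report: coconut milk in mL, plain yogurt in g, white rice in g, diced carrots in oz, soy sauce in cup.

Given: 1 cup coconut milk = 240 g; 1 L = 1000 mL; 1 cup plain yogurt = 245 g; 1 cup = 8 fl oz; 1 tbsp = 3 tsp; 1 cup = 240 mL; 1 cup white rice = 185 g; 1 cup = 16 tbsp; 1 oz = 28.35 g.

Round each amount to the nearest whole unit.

coconut milk: 2875 mL; plain yogurt: 85 g; white rice: 112 g; diced carrots: 15 oz; soy sauce: 22 cup

Scaling factor: 50/12 = 25/6.
coconut milk: (2 cup + 14 tbsp = 2.875 cup) × 25/6 × 240 mL/cup = 2875 mL
plain yogurt: (1 tbsp + 1 tsp = 4/3 tbsp) × 25/6 ÷ 16 tbsp/cup × 245 g/cup ≈ 85 g
white rice: (2 tbsp + 1 tsp = 7/3 tbsp) × 25/6 ÷ 16 tbsp/cup × 185 g/cup ≈ 112 g
diced carrots: 100 g × 25/6 ÷ 28.35 g/oz ≈ 15 oz
soy sauce: 1.25 L × 25/6 × 1000 mL/L ÷ 240 mL/cup ≈ 22 cup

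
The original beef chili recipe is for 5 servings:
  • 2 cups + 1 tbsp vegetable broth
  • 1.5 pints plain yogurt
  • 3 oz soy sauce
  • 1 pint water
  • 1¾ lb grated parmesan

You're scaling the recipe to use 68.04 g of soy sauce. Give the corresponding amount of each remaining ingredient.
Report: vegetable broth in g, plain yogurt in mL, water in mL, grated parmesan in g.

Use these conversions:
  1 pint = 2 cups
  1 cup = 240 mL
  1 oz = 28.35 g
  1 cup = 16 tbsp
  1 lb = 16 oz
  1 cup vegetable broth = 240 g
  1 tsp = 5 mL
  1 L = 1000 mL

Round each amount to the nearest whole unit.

vegetable broth: 396 g; plain yogurt: 576 mL; water: 384 mL; grated parmesan: 635 g

The original recipe has 85.05 g of soy sauce, so the scaling factor is 68.04 ÷ 85.05 = 4/5 = 0.8.
vegetable broth: (2 cup + 1 tbsp = 2.0625 cup) × 4/5 × 240 g/cup = 396 g
plain yogurt: 1.5 pint × 4/5 × 2 cup/pint × 240 mL/cup = 576 mL
water: 1 pint × 4/5 × 2 cup/pint × 240 mL/cup = 384 mL
grated parmesan: 1.75 lb × 4/5 × 16 oz/lb × 28.35 g/oz ≈ 635 g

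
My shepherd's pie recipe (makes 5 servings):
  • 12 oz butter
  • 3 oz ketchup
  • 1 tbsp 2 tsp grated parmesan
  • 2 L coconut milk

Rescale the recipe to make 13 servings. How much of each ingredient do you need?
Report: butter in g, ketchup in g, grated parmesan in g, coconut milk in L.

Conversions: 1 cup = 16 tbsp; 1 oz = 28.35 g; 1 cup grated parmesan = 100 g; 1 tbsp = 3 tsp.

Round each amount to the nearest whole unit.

butter: 885 g; ketchup: 221 g; grated parmesan: 27 g; coconut milk: 5 L

Scaling factor: 13/5 = 2.6.
butter: 12 oz × 13/5 × 28.35 g/oz ≈ 885 g
ketchup: 3 oz × 13/5 × 28.35 g/oz ≈ 221 g
grated parmesan: (1 tbsp + 2 tsp = 5/3 tbsp) × 13/5 ÷ 16 tbsp/cup × 100 g/cup ≈ 27 g
coconut milk: 2 L × 13/5 ≈ 5 L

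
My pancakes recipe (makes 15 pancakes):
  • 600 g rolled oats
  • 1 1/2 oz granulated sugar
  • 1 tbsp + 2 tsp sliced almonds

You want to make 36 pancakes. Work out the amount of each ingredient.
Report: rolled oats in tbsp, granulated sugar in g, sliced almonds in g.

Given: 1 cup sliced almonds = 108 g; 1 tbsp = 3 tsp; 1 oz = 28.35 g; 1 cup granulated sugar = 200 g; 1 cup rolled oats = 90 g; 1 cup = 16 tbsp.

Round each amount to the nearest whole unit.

Scaling factor: 36/15 = 12/5 = 2.4.
rolled oats: 600 g × 12/5 ÷ 90 g/cup × 16 tbsp/cup = 256 tbsp
granulated sugar: 1.5 oz × 12/5 × 28.35 g/oz ≈ 102 g
sliced almonds: (1 tbsp + 2 tsp = 5/3 tbsp) × 12/5 ÷ 16 tbsp/cup × 108 g/cup = 27 g

rolled oats: 256 tbsp; granulated sugar: 102 g; sliced almonds: 27 g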